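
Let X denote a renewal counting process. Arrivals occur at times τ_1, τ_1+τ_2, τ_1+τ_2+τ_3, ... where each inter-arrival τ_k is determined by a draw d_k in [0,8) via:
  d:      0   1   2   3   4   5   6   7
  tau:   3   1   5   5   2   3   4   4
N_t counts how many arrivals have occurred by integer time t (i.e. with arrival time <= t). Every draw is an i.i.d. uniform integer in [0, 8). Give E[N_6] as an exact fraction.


Inter-arrival values over d=0..7: [3, 1, 5, 5, 2, 3, 4, 4]
Each d has probability 1/8, so the pmf of τ is: f(1) = 1/8, f(2) = 1/8, f(3) = 1/4, f(4) = 1/4, f(5) = 1/4
Renewal equation for m(n) = E[N_n]: condition on τ_1 = k (if k <= n, one arrival plus a fresh copy on the remaining n−k steps): m(n) = F(n) + Σ_{k<=n} f(k)·m(n−k), where F(n) = P(τ <= n) and m(0) = 0
m(1) = F(1) = 1/8
m(2) = F(2) + f(1)·m(1) = 1/4 + 1/8·1/8 = 17/64
m(3) = F(3) + f(1)·m(2) + f(2)·m(1) = 1/2 + 1/8·17/64 + 1/8·1/8 = 281/512
m(4) = F(4) + f(1)·m(3) + f(2)·m(2) + f(3)·m(1) = 3/4 + 1/8·281/512 + 1/8·17/64 + 1/4·1/8 = 3617/4096
m(5) = F(5) + f(1)·m(4) + f(2)·m(3) + f(3)·m(2) + f(4)·m(1) = 1 + 1/8·3617/4096 + 1/8·281/512 + 1/4·17/64 + 1/4·1/8 = 41833/32768
m(6) = F(6) + f(1)·m(5) + f(2)·m(4) + f(3)·m(3) + f(4)·m(2) + f(5)·m(1) = 1 + 1/8·41833/32768 + 1/8·3617/4096 + 1/4·281/512 + 1/4·17/64 + 1/4·1/8 = 394481/262144
E[N_6] = m(6) = 394481/262144

394481/262144


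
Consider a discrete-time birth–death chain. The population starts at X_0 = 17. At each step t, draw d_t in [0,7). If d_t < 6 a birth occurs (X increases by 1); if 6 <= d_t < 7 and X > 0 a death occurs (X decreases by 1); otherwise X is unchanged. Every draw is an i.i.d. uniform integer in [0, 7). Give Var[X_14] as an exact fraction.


X can drop by at most 1 per step and X_0 = 17 > T = 14, so X_t >= 17 − t >= 3 > 0 for every t <= 14: the floor at 0 (the 'and X > 0' condition) never binds. Hence X_14 = X_0 + Σ_{t<14} Y_t with i.i.d. increments Y_t = y(d_t) ∈ {+1, −1, 0}.
Outcome values over d=0..6: [1, 1, 1, 1, 1, 1, -1]
Σy = 5, Σy² = 7, M = 7
μ = 5/7 = 5/7,  σ² = 7/7 − (5/7)² = 24/49
Independent increments: Var[X_14] = 14·σ² = 14·(24/49) = 48/7

48/7


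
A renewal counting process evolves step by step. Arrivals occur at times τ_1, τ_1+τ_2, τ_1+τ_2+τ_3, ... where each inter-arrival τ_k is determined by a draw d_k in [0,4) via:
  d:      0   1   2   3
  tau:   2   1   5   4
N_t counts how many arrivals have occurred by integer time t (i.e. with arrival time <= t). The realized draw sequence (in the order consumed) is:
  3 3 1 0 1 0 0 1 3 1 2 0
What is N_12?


draw d_1=3: τ_1=4, arrival time A_1=4
draw d_2=3: τ_2=4, arrival time A_2=8
draw d_3=1: τ_3=1, arrival time A_3=9
draw d_4=0: τ_4=2, arrival time A_4=11
draw d_5=1: τ_5=1, arrival time A_5=12
draw d_6=0: τ_6=2, arrival time A_6=14
draw d_7=0: τ_7=2, arrival time A_7=16
draw d_8=1: τ_8=1, arrival time A_8=17
draw d_9=3: τ_9=4, arrival time A_9=21
draw d_10=1: τ_10=1, arrival time A_10=22
draw d_11=2: τ_11=5, arrival time A_11=27
draw d_12=0: τ_12=2, arrival time A_12=29
N_t over t=0..12: 0:0 1:0 2:0 3:0 4:1 5:1 6:1 7:1 8:2 9:3 10:3 11:4 12:5

5


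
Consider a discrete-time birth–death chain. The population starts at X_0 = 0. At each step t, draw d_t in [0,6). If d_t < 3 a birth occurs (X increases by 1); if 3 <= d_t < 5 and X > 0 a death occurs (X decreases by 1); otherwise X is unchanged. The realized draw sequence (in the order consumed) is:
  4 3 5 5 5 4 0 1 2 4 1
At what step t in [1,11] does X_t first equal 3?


9

t=0: X=0, d=4 → hold, X_1=0
t=1: X=0, d=3 → hold, X_2=0
t=2: X=0, d=5 → hold, X_3=0
t=3: X=0, d=5 → hold, X_4=0
t=4: X=0, d=5 → hold, X_5=0
t=5: X=0, d=4 → hold, X_6=0
t=6: X=0, d=0 → birth, X_7=1
t=7: X=1, d=1 → birth, X_8=2
t=8: X=2, d=2 → birth, X_9=3
t=9: X=3, d=4 → death, X_10=2
t=10: X=2, d=1 → birth, X_11=3


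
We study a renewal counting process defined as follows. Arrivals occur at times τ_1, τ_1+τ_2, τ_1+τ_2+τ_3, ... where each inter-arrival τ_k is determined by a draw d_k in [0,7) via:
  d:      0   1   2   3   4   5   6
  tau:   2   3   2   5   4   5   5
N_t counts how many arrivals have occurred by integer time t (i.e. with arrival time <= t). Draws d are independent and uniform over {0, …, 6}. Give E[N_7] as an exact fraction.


Inter-arrival values over d=0..6: [2, 3, 2, 5, 4, 5, 5]
Each d has probability 1/7, so the pmf of τ is: f(2) = 2/7, f(3) = 1/7, f(4) = 1/7, f(5) = 3/7
Renewal equation for m(n) = E[N_n]: condition on τ_1 = k (if k <= n, one arrival plus a fresh copy on the remaining n−k steps): m(n) = F(n) + Σ_{k<=n} f(k)·m(n−k), where F(n) = P(τ <= n) and m(0) = 0
m(1) = F(1) = 0
m(2) = F(2) = 2/7
m(3) = F(3) = 3/7
m(4) = F(4) + f(2)·m(2) = 4/7 + 2/7·2/7 = 32/49
m(5) = F(5) + f(2)·m(3) + f(3)·m(2) = 1 + 2/7·3/7 + 1/7·2/7 = 57/49
m(6) = F(6) + f(2)·m(4) + f(3)·m(3) + f(4)·m(2) = 1 + 2/7·32/49 + 1/7·3/7 + 1/7·2/7 = 442/343
m(7) = F(7) + f(2)·m(5) + f(3)·m(4) + f(4)·m(3) + f(5)·m(2) = 1 + 2/7·57/49 + 1/7·32/49 + 1/7·3/7 + 3/7·2/7 = 552/343
E[N_7] = m(7) = 552/343

552/343


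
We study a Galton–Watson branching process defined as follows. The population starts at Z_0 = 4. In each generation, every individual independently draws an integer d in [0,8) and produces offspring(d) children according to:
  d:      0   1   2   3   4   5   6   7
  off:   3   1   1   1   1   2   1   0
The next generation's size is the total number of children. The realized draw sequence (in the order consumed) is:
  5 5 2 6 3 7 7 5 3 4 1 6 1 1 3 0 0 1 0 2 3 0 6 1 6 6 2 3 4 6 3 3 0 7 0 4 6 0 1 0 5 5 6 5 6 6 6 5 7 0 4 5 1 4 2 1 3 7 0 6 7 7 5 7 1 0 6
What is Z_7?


27

gen 0: Z_0=4, draws=[5, 5, 2, 6], offspring=[2, 2, 1, 1], Z_1=6
gen 1: Z_1=6, draws=[3, 7, 7, 5, 3, 4], offspring=[1, 0, 0, 2, 1, 1], Z_2=5
gen 2: Z_2=5, draws=[1, 6, 1, 1, 3], offspring=[1, 1, 1, 1, 1], Z_3=5
gen 3: Z_3=5, draws=[0, 0, 1, 0, 2], offspring=[3, 3, 1, 3, 1], Z_4=11
gen 4: Z_4=11, draws=[3, 0, 6, 1, 6, 6, 2, 3, 4, 6, 3], offspring=[1, 3, 1, 1, 1, 1, 1, 1, 1, 1, 1], Z_5=13
gen 5: Z_5=13, draws=[3, 0, 7, 0, 4, 6, 0, 1, 0, 5, 5, 6, 5], offspring=[1, 3, 0, 3, 1, 1, 3, 1, 3, 2, 2, 1, 2], Z_6=23
gen 6: Z_6=23, draws=[6, 6, 6, 5, 7, 0, 4, 5, 1, 4, 2, 1, 3, 7, 0, 6, 7, 7, 5, 7, 1, 0, 6], offspring=[1, 1, 1, 2, 0, 3, 1, 2, 1, 1, 1, 1, 1, 0, 3, 1, 0, 0, 2, 0, 1, 3, 1], Z_7=27


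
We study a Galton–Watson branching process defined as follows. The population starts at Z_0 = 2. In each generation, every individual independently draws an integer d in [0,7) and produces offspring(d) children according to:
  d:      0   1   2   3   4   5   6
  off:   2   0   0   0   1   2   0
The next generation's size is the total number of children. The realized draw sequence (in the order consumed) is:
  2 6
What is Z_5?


gen 0: Z_0=2, draws=[2, 6], offspring=[0, 0], Z_1=0
gen 1: Z_1=0, draws=[], offspring=[], Z_2=0
gen 2: Z_2=0, draws=[], offspring=[], Z_3=0
gen 3: Z_3=0, draws=[], offspring=[], Z_4=0
gen 4: Z_4=0, draws=[], offspring=[], Z_5=0

0


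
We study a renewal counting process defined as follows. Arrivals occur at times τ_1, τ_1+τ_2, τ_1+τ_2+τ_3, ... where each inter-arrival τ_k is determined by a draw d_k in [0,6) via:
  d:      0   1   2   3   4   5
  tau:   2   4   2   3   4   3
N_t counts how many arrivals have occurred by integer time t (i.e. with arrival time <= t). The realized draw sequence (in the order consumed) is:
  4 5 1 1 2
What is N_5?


draw d_1=4: τ_1=4, arrival time A_1=4
draw d_2=5: τ_2=3, arrival time A_2=7
draw d_3=1: τ_3=4, arrival time A_3=11
draw d_4=1: τ_4=4, arrival time A_4=15
draw d_5=2: τ_5=2, arrival time A_5=17
N_t over t=0..5: 0:0 1:0 2:0 3:0 4:1 5:1

1


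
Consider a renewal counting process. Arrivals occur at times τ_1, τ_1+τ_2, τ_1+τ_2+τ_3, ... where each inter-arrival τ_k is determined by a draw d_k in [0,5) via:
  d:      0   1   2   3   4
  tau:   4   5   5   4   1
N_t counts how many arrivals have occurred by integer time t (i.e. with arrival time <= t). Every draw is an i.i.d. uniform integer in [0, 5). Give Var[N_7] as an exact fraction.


Inter-arrival values over d=0..4: [4, 5, 5, 4, 1]
Each d has probability 1/5, so the pmf of τ is: f(1) = 1/5, f(4) = 2/5, f(5) = 2/5
Let p_n(j) = P(N_n = j), with p_0 = [1]. Condition on τ_1: p_n(0) = P(τ > n), and for j >= 1, p_n(j) = Σ_{k<=n} f(k)·p_{n−k}(j−1)
p_1 = [4/5, 1/5]  (j = 0..1)
p_2 = [4/5, 4/25, 1/25]  (j = 0..2)
p_3 = [4/5, 4/25, 4/125, 1/125]  (j = 0..3)
p_4 = [2/5, 14/25, 4/125, 4/625, 1/625]  (j = 0..4)
p_5 = [0, 4/5, 24/125, 4/625, 4/3125, 1/3125]  (j = 0..5)
p_6 = [0, 16/25, 38/125, 34/625, 4/3125, 4/15625, 1/15625]  (j = 0..6)
p_7 = [0, 16/25, 32/125, 56/625, 44/3125, 4/15625, 4/78125, 1/78125]  (j = 0..7)
E[N_7] = Σ j·p_7(j) = 115531/78125;  E[N_7²] = Σ j²·p_7(j) = 211293/78125
Var[N_7] = 211293/78125 − (115531/78125)² = 3159853664/6103515625

3159853664/6103515625


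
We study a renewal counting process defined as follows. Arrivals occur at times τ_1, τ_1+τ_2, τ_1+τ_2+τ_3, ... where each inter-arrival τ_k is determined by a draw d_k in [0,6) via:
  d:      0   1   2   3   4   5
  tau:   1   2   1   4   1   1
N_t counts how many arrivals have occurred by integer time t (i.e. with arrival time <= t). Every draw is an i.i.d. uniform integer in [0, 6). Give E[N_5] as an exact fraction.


Inter-arrival values over d=0..5: [1, 2, 1, 4, 1, 1]
Each d has probability 1/6, so the pmf of τ is: f(1) = 2/3, f(2) = 1/6, f(4) = 1/6
Renewal equation for m(n) = E[N_n]: condition on τ_1 = k (if k <= n, one arrival plus a fresh copy on the remaining n−k steps): m(n) = F(n) + Σ_{k<=n} f(k)·m(n−k), where F(n) = P(τ <= n) and m(0) = 0
m(1) = F(1) = 2/3
m(2) = F(2) + f(1)·m(1) = 5/6 + 2/3·2/3 = 23/18
m(3) = F(3) + f(1)·m(2) + f(2)·m(1) = 5/6 + 2/3·23/18 + 1/6·2/3 = 97/54
m(4) = F(4) + f(1)·m(3) + f(2)·m(2) = 1 + 2/3·97/54 + 1/6·23/18 = 781/324
m(5) = F(5) + f(1)·m(4) + f(2)·m(3) + f(4)·m(1) = 1 + 2/3·781/324 + 1/6·97/54 + 1/6·2/3 = 2933/972
E[N_5] = m(5) = 2933/972

2933/972


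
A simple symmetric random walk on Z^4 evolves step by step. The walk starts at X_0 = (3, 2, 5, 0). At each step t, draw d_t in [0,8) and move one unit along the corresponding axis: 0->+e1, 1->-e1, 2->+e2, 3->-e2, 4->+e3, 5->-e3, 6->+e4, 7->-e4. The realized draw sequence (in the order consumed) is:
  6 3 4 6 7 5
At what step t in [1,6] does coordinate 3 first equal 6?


3

t=0: X=(3, 2, 5, 0), d=6 → +e4, X_1=(3, 2, 5, 1)
t=1: X=(3, 2, 5, 1), d=3 → -e2, X_2=(3, 1, 5, 1)
t=2: X=(3, 1, 5, 1), d=4 → +e3, X_3=(3, 1, 6, 1)
t=3: X=(3, 1, 6, 1), d=6 → +e4, X_4=(3, 1, 6, 2)
t=4: X=(3, 1, 6, 2), d=7 → -e4, X_5=(3, 1, 6, 1)
t=5: X=(3, 1, 6, 1), d=5 → -e3, X_6=(3, 1, 5, 1)


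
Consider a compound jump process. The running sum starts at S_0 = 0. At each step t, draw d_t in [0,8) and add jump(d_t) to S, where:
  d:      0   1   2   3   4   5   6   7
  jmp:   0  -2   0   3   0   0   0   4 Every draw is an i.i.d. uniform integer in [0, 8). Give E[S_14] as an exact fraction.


Outcome values over d=0..7: [0, -2, 0, 3, 0, 0, 0, 4]
Σy = 5, Σy² = 29, M = 8
μ = 5/8 = 5/8,  σ² = 29/8 − (5/8)² = 207/64
E[S_14] = 0 + 14·(5/8) = 35/4

35/4


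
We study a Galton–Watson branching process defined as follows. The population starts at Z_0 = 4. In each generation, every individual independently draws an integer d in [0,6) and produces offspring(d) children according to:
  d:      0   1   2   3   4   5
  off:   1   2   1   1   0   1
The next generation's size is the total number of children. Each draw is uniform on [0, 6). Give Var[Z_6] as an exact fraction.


8

Outcome values over d=0..5: [1, 2, 1, 1, 0, 1]
Σy = 6, Σy² = 8, M = 6
μ = 6/6 = 1,  σ² = 8/6 − (1)² = 1/3
V_0 = 0, E_0 = 4
V_1 = 1/3·E_0 + (1)²·V_0 = 4/3;  E_1 = 4
V_2 = 1/3·E_1 + (1)²·V_1 = 8/3;  E_2 = 4
V_3 = 1/3·E_2 + (1)²·V_2 = 4;  E_3 = 4
V_4 = 1/3·E_3 + (1)²·V_3 = 16/3;  E_4 = 4
V_5 = 1/3·E_4 + (1)²·V_4 = 20/3;  E_5 = 4
V_6 = 1/3·E_5 + (1)²·V_5 = 8;  E_6 = 4


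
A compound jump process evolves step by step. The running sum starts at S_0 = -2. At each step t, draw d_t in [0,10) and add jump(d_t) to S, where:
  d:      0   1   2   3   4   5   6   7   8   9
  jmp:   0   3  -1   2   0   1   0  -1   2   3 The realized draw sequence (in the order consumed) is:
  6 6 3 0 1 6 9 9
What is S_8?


9

t=0: S=-2, d=6, jump=0, S_1=-2
t=1: S=-2, d=6, jump=0, S_2=-2
t=2: S=-2, d=3, jump=2, S_3=0
t=3: S=0, d=0, jump=0, S_4=0
t=4: S=0, d=1, jump=3, S_5=3
t=5: S=3, d=6, jump=0, S_6=3
t=6: S=3, d=9, jump=3, S_7=6
t=7: S=6, d=9, jump=3, S_8=9


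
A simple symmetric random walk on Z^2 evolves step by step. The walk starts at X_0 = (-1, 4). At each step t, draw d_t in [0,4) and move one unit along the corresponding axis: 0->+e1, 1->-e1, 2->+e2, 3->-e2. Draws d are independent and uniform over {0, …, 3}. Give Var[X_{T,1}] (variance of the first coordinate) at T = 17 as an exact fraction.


17/2

Outcome values over d=0..3: [1, -1, 0, 0]
Σy = 0, Σy² = 2, M = 4
μ = 0/4 = 0,  σ² = 2/4 − (0)² = 1/2
Independent increments: Var[X_17] = 17·σ² = 17·(1/2) = 17/2


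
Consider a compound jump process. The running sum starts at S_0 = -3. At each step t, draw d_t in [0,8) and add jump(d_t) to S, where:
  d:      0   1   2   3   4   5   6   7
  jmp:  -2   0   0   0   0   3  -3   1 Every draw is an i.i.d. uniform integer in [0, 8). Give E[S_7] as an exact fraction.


-31/8

Outcome values over d=0..7: [-2, 0, 0, 0, 0, 3, -3, 1]
Σy = -1, Σy² = 23, M = 8
μ = -1/8 = -1/8,  σ² = 23/8 − (-1/8)² = 183/64
E[S_7] = -3 + 7·(-1/8) = -31/8


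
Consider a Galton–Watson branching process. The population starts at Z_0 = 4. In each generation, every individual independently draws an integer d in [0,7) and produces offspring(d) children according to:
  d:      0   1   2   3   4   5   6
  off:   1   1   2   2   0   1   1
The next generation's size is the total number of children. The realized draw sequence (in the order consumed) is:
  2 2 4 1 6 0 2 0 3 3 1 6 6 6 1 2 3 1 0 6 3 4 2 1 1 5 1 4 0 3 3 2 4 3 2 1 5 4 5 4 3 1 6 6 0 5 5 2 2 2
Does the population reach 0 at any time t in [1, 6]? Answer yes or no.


gen 0: Z_0=4, draws=[2, 2, 4, 1], offspring=[2, 2, 0, 1], Z_1=5
gen 1: Z_1=5, draws=[6, 0, 2, 0, 3], offspring=[1, 1, 2, 1, 2], Z_2=7
gen 2: Z_2=7, draws=[3, 1, 6, 6, 6, 1, 2], offspring=[2, 1, 1, 1, 1, 1, 2], Z_3=9
gen 3: Z_3=9, draws=[3, 1, 0, 6, 3, 4, 2, 1, 1], offspring=[2, 1, 1, 1, 2, 0, 2, 1, 1], Z_4=11
gen 4: Z_4=11, draws=[5, 1, 4, 0, 3, 3, 2, 4, 3, 2, 1], offspring=[1, 1, 0, 1, 2, 2, 2, 0, 2, 2, 1], Z_5=14
gen 5: Z_5=14, draws=[5, 4, 5, 4, 3, 1, 6, 6, 0, 5, 5, 2, 2, 2], offspring=[1, 0, 1, 0, 2, 1, 1, 1, 1, 1, 1, 2, 2, 2], Z_6=16

no


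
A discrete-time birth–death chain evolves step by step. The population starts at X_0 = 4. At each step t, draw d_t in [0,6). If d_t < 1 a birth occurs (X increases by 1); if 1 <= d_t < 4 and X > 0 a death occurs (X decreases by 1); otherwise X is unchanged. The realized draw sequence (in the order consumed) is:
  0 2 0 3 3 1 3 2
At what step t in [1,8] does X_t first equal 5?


1

t=0: X=4, d=0 → birth, X_1=5
t=1: X=5, d=2 → death, X_2=4
t=2: X=4, d=0 → birth, X_3=5
t=3: X=5, d=3 → death, X_4=4
t=4: X=4, d=3 → death, X_5=3
t=5: X=3, d=1 → death, X_6=2
t=6: X=2, d=3 → death, X_7=1
t=7: X=1, d=2 → death, X_8=0


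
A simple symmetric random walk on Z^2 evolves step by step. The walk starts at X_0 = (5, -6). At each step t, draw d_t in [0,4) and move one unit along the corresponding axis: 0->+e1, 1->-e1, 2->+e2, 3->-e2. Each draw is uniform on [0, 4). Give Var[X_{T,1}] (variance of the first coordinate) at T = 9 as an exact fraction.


Outcome values over d=0..3: [1, -1, 0, 0]
Σy = 0, Σy² = 2, M = 4
μ = 0/4 = 0,  σ² = 2/4 − (0)² = 1/2
Independent increments: Var[X_9] = 9·σ² = 9·(1/2) = 9/2

9/2


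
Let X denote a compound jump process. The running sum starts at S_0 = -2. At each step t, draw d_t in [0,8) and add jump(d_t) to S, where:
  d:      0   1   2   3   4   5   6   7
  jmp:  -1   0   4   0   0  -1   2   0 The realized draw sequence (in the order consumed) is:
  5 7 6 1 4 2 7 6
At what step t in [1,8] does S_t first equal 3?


6

t=0: S=-2, d=5, jump=-1, S_1=-3
t=1: S=-3, d=7, jump=0, S_2=-3
t=2: S=-3, d=6, jump=2, S_3=-1
t=3: S=-1, d=1, jump=0, S_4=-1
t=4: S=-1, d=4, jump=0, S_5=-1
t=5: S=-1, d=2, jump=4, S_6=3
t=6: S=3, d=7, jump=0, S_7=3
t=7: S=3, d=6, jump=2, S_8=5


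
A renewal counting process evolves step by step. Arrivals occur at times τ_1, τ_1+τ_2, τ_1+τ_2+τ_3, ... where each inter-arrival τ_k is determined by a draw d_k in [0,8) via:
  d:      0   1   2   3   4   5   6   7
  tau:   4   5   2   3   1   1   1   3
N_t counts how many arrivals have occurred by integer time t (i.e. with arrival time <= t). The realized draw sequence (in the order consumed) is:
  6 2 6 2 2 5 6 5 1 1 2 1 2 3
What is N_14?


draw d_1=6: τ_1=1, arrival time A_1=1
draw d_2=2: τ_2=2, arrival time A_2=3
draw d_3=6: τ_3=1, arrival time A_3=4
draw d_4=2: τ_4=2, arrival time A_4=6
draw d_5=2: τ_5=2, arrival time A_5=8
draw d_6=5: τ_6=1, arrival time A_6=9
draw d_7=6: τ_7=1, arrival time A_7=10
draw d_8=5: τ_8=1, arrival time A_8=11
draw d_9=1: τ_9=5, arrival time A_9=16
draw d_10=1: τ_10=5, arrival time A_10=21
draw d_11=2: τ_11=2, arrival time A_11=23
draw d_12=1: τ_12=5, arrival time A_12=28
draw d_13=2: τ_13=2, arrival time A_13=30
draw d_14=3: τ_14=3, arrival time A_14=33
N_t over t=0..14: 0:0 1:1 2:1 3:2 4:3 5:3 6:4 7:4 8:5 9:6 10:7 11:8 12:8 13:8 14:8

8


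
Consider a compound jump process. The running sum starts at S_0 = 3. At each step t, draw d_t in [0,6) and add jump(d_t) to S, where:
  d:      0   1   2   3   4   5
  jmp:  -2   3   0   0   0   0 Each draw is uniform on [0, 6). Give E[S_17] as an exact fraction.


Outcome values over d=0..5: [-2, 3, 0, 0, 0, 0]
Σy = 1, Σy² = 13, M = 6
μ = 1/6 = 1/6,  σ² = 13/6 − (1/6)² = 77/36
E[S_17] = 3 + 17·(1/6) = 35/6

35/6


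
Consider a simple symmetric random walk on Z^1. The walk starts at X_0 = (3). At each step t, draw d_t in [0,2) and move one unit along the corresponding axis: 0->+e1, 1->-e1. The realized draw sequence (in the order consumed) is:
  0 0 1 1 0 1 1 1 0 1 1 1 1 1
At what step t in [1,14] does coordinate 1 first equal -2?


t=0: X=(3), d=0 → +e1, X_1=(4)
t=1: X=(4), d=0 → +e1, X_2=(5)
t=2: X=(5), d=1 → -e1, X_3=(4)
t=3: X=(4), d=1 → -e1, X_4=(3)
t=4: X=(3), d=0 → +e1, X_5=(4)
t=5: X=(4), d=1 → -e1, X_6=(3)
t=6: X=(3), d=1 → -e1, X_7=(2)
t=7: X=(2), d=1 → -e1, X_8=(1)
t=8: X=(1), d=0 → +e1, X_9=(2)
t=9: X=(2), d=1 → -e1, X_10=(1)
t=10: X=(1), d=1 → -e1, X_11=(0)
t=11: X=(0), d=1 → -e1, X_12=(-1)
t=12: X=(-1), d=1 → -e1, X_13=(-2)
t=13: X=(-2), d=1 → -e1, X_14=(-3)

13


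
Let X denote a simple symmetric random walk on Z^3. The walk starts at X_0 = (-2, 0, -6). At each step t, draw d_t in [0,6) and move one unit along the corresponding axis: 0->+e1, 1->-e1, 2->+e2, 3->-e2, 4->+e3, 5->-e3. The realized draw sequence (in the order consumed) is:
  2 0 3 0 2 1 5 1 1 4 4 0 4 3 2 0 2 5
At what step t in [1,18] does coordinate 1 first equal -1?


2

t=0: X=(-2, 0, -6), d=2 → +e2, X_1=(-2, 1, -6)
t=1: X=(-2, 1, -6), d=0 → +e1, X_2=(-1, 1, -6)
t=2: X=(-1, 1, -6), d=3 → -e2, X_3=(-1, 0, -6)
t=3: X=(-1, 0, -6), d=0 → +e1, X_4=(0, 0, -6)
t=4: X=(0, 0, -6), d=2 → +e2, X_5=(0, 1, -6)
t=5: X=(0, 1, -6), d=1 → -e1, X_6=(-1, 1, -6)
t=6: X=(-1, 1, -6), d=5 → -e3, X_7=(-1, 1, -7)
t=7: X=(-1, 1, -7), d=1 → -e1, X_8=(-2, 1, -7)
t=8: X=(-2, 1, -7), d=1 → -e1, X_9=(-3, 1, -7)
t=9: X=(-3, 1, -7), d=4 → +e3, X_10=(-3, 1, -6)
t=10: X=(-3, 1, -6), d=4 → +e3, X_11=(-3, 1, -5)
t=11: X=(-3, 1, -5), d=0 → +e1, X_12=(-2, 1, -5)
t=12: X=(-2, 1, -5), d=4 → +e3, X_13=(-2, 1, -4)
t=13: X=(-2, 1, -4), d=3 → -e2, X_14=(-2, 0, -4)
t=14: X=(-2, 0, -4), d=2 → +e2, X_15=(-2, 1, -4)
t=15: X=(-2, 1, -4), d=0 → +e1, X_16=(-1, 1, -4)
t=16: X=(-1, 1, -4), d=2 → +e2, X_17=(-1, 2, -4)
t=17: X=(-1, 2, -4), d=5 → -e3, X_18=(-1, 2, -5)


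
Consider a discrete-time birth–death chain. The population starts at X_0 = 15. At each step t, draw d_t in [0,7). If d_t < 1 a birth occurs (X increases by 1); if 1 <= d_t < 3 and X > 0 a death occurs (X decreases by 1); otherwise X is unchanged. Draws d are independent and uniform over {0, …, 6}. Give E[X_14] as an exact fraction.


13

X can drop by at most 1 per step and X_0 = 15 > T = 14, so X_t >= 15 − t >= 1 > 0 for every t <= 14: the floor at 0 (the 'and X > 0' condition) never binds. Hence X_14 = X_0 + Σ_{t<14} Y_t with i.i.d. increments Y_t = y(d_t) ∈ {+1, −1, 0}.
Outcome values over d=0..6: [1, -1, -1, 0, 0, 0, 0]
Σy = -1, Σy² = 3, M = 7
μ = -1/7 = -1/7,  σ² = 3/7 − (-1/7)² = 20/49
E[X_14] = 15 + 14·(-1/7) = 13


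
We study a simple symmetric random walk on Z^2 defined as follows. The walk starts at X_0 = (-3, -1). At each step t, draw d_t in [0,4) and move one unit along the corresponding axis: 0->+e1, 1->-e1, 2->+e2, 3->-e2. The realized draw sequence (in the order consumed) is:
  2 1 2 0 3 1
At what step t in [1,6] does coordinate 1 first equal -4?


t=0: X=(-3, -1), d=2 → +e2, X_1=(-3, 0)
t=1: X=(-3, 0), d=1 → -e1, X_2=(-4, 0)
t=2: X=(-4, 0), d=2 → +e2, X_3=(-4, 1)
t=3: X=(-4, 1), d=0 → +e1, X_4=(-3, 1)
t=4: X=(-3, 1), d=3 → -e2, X_5=(-3, 0)
t=5: X=(-3, 0), d=1 → -e1, X_6=(-4, 0)

2


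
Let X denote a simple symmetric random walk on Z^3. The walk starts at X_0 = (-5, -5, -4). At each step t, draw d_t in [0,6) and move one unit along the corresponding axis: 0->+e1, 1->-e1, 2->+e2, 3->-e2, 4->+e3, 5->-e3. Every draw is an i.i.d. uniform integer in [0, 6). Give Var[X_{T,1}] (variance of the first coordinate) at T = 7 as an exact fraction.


Outcome values over d=0..5: [1, -1, 0, 0, 0, 0]
Σy = 0, Σy² = 2, M = 6
μ = 0/6 = 0,  σ² = 2/6 − (0)² = 1/3
Independent increments: Var[X_7] = 7·σ² = 7·(1/3) = 7/3

7/3


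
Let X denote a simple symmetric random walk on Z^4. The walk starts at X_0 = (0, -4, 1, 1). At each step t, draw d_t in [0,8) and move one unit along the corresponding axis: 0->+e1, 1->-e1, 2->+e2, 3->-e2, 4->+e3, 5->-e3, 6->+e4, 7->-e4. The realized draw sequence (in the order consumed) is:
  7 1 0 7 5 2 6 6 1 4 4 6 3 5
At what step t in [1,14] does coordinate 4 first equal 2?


t=0: X=(0, -4, 1, 1), d=7 → -e4, X_1=(0, -4, 1, 0)
t=1: X=(0, -4, 1, 0), d=1 → -e1, X_2=(-1, -4, 1, 0)
t=2: X=(-1, -4, 1, 0), d=0 → +e1, X_3=(0, -4, 1, 0)
t=3: X=(0, -4, 1, 0), d=7 → -e4, X_4=(0, -4, 1, -1)
t=4: X=(0, -4, 1, -1), d=5 → -e3, X_5=(0, -4, 0, -1)
t=5: X=(0, -4, 0, -1), d=2 → +e2, X_6=(0, -3, 0, -1)
t=6: X=(0, -3, 0, -1), d=6 → +e4, X_7=(0, -3, 0, 0)
t=7: X=(0, -3, 0, 0), d=6 → +e4, X_8=(0, -3, 0, 1)
t=8: X=(0, -3, 0, 1), d=1 → -e1, X_9=(-1, -3, 0, 1)
t=9: X=(-1, -3, 0, 1), d=4 → +e3, X_10=(-1, -3, 1, 1)
t=10: X=(-1, -3, 1, 1), d=4 → +e3, X_11=(-1, -3, 2, 1)
t=11: X=(-1, -3, 2, 1), d=6 → +e4, X_12=(-1, -3, 2, 2)
t=12: X=(-1, -3, 2, 2), d=3 → -e2, X_13=(-1, -4, 2, 2)
t=13: X=(-1, -4, 2, 2), d=5 → -e3, X_14=(-1, -4, 1, 2)

12


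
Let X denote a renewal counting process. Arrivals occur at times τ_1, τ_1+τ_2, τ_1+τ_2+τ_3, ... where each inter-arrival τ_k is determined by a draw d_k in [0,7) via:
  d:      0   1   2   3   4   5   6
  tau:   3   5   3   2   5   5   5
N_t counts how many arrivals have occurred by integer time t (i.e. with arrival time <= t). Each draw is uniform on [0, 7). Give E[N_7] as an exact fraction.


67/49

Inter-arrival values over d=0..6: [3, 5, 3, 2, 5, 5, 5]
Each d has probability 1/7, so the pmf of τ is: f(2) = 1/7, f(3) = 2/7, f(5) = 4/7
Renewal equation for m(n) = E[N_n]: condition on τ_1 = k (if k <= n, one arrival plus a fresh copy on the remaining n−k steps): m(n) = F(n) + Σ_{k<=n} f(k)·m(n−k), where F(n) = P(τ <= n) and m(0) = 0
m(1) = F(1) = 0
m(2) = F(2) = 1/7
m(3) = F(3) = 3/7
m(4) = F(4) + f(2)·m(2) = 3/7 + 1/7·1/7 = 22/49
m(5) = F(5) + f(2)·m(3) + f(3)·m(2) = 1 + 1/7·3/7 + 2/7·1/7 = 54/49
m(6) = F(6) + f(2)·m(4) + f(3)·m(3) = 1 + 1/7·22/49 + 2/7·3/7 = 407/343
m(7) = F(7) + f(2)·m(5) + f(3)·m(4) + f(5)·m(2) = 1 + 1/7·54/49 + 2/7·22/49 + 4/7·1/7 = 67/49
E[N_7] = m(7) = 67/49


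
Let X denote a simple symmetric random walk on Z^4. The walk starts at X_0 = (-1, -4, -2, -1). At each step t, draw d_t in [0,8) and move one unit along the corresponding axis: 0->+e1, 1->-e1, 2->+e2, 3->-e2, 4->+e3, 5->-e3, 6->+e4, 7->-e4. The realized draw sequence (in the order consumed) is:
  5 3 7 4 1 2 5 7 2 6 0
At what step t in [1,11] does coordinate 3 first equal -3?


t=0: X=(-1, -4, -2, -1), d=5 → -e3, X_1=(-1, -4, -3, -1)
t=1: X=(-1, -4, -3, -1), d=3 → -e2, X_2=(-1, -5, -3, -1)
t=2: X=(-1, -5, -3, -1), d=7 → -e4, X_3=(-1, -5, -3, -2)
t=3: X=(-1, -5, -3, -2), d=4 → +e3, X_4=(-1, -5, -2, -2)
t=4: X=(-1, -5, -2, -2), d=1 → -e1, X_5=(-2, -5, -2, -2)
t=5: X=(-2, -5, -2, -2), d=2 → +e2, X_6=(-2, -4, -2, -2)
t=6: X=(-2, -4, -2, -2), d=5 → -e3, X_7=(-2, -4, -3, -2)
t=7: X=(-2, -4, -3, -2), d=7 → -e4, X_8=(-2, -4, -3, -3)
t=8: X=(-2, -4, -3, -3), d=2 → +e2, X_9=(-2, -3, -3, -3)
t=9: X=(-2, -3, -3, -3), d=6 → +e4, X_10=(-2, -3, -3, -2)
t=10: X=(-2, -3, -3, -2), d=0 → +e1, X_11=(-1, -3, -3, -2)

1


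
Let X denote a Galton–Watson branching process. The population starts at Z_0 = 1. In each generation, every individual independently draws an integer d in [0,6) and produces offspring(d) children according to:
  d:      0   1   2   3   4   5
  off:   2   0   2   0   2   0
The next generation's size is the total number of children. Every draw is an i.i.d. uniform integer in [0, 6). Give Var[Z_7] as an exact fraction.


Outcome values over d=0..5: [2, 0, 2, 0, 2, 0]
Σy = 6, Σy² = 12, M = 6
μ = 6/6 = 1,  σ² = 12/6 − (1)² = 1
V_0 = 0, E_0 = 1
V_1 = 1·E_0 + (1)²·V_0 = 1;  E_1 = 1
V_2 = 1·E_1 + (1)²·V_1 = 2;  E_2 = 1
V_3 = 1·E_2 + (1)²·V_2 = 3;  E_3 = 1
V_4 = 1·E_3 + (1)²·V_3 = 4;  E_4 = 1
V_5 = 1·E_4 + (1)²·V_4 = 5;  E_5 = 1
V_6 = 1·E_5 + (1)²·V_5 = 6;  E_6 = 1
V_7 = 1·E_6 + (1)²·V_6 = 7;  E_7 = 1

7


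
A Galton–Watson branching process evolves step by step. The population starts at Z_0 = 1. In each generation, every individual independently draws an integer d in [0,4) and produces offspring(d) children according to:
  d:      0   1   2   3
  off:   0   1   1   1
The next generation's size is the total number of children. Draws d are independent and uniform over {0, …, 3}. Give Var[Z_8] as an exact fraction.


Outcome values over d=0..3: [0, 1, 1, 1]
Σy = 3, Σy² = 3, M = 4
μ = 3/4 = 3/4,  σ² = 3/4 − (3/4)² = 3/16
V_0 = 0, E_0 = 1
V_1 = 3/16·E_0 + (3/4)²·V_0 = 3/16;  E_1 = 3/4
V_2 = 3/16·E_1 + (3/4)²·V_1 = 63/256;  E_2 = 9/16
V_3 = 3/16·E_2 + (3/4)²·V_2 = 999/4096;  E_3 = 27/64
V_4 = 3/16·E_3 + (3/4)²·V_3 = 14175/65536;  E_4 = 81/256
V_5 = 3/16·E_4 + (3/4)²·V_4 = 189783/1048576;  E_5 = 243/1024
V_6 = 3/16·E_5 + (3/4)²·V_5 = 2454543/16777216;  E_6 = 729/4096
V_7 = 3/16·E_6 + (3/4)²·V_6 = 31048839/268435456;  E_7 = 2187/16384
V_8 = 3/16·E_7 + (3/4)²·V_7 = 386934975/4294967296;  E_8 = 6561/65536

386934975/4294967296


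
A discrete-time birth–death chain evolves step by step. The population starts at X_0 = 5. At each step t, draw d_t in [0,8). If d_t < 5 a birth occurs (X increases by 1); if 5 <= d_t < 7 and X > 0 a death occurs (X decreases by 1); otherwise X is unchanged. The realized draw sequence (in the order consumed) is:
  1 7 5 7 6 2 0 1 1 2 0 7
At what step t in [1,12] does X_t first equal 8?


9

t=0: X=5, d=1 → birth, X_1=6
t=1: X=6, d=7 → hold, X_2=6
t=2: X=6, d=5 → death, X_3=5
t=3: X=5, d=7 → hold, X_4=5
t=4: X=5, d=6 → death, X_5=4
t=5: X=4, d=2 → birth, X_6=5
t=6: X=5, d=0 → birth, X_7=6
t=7: X=6, d=1 → birth, X_8=7
t=8: X=7, d=1 → birth, X_9=8
t=9: X=8, d=2 → birth, X_10=9
t=10: X=9, d=0 → birth, X_11=10
t=11: X=10, d=7 → hold, X_12=10


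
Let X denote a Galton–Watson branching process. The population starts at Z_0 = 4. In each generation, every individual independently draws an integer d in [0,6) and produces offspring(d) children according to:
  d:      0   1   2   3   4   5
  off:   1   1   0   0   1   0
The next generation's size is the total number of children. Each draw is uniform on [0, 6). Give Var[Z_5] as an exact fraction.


31/256

Outcome values over d=0..5: [1, 1, 0, 0, 1, 0]
Σy = 3, Σy² = 3, M = 6
μ = 3/6 = 1/2,  σ² = 3/6 − (1/2)² = 1/4
V_0 = 0, E_0 = 4
V_1 = 1/4·E_0 + (1/2)²·V_0 = 1;  E_1 = 2
V_2 = 1/4·E_1 + (1/2)²·V_1 = 3/4;  E_2 = 1
V_3 = 1/4·E_2 + (1/2)²·V_2 = 7/16;  E_3 = 1/2
V_4 = 1/4·E_3 + (1/2)²·V_3 = 15/64;  E_4 = 1/4
V_5 = 1/4·E_4 + (1/2)²·V_4 = 31/256;  E_5 = 1/8


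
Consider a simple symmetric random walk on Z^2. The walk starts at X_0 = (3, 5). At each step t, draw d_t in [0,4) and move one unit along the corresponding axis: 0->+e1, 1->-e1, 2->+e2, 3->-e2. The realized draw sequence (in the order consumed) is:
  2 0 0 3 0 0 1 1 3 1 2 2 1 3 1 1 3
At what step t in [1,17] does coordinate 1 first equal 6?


t=0: X=(3, 5), d=2 → +e2, X_1=(3, 6)
t=1: X=(3, 6), d=0 → +e1, X_2=(4, 6)
t=2: X=(4, 6), d=0 → +e1, X_3=(5, 6)
t=3: X=(5, 6), d=3 → -e2, X_4=(5, 5)
t=4: X=(5, 5), d=0 → +e1, X_5=(6, 5)
t=5: X=(6, 5), d=0 → +e1, X_6=(7, 5)
t=6: X=(7, 5), d=1 → -e1, X_7=(6, 5)
t=7: X=(6, 5), d=1 → -e1, X_8=(5, 5)
t=8: X=(5, 5), d=3 → -e2, X_9=(5, 4)
t=9: X=(5, 4), d=1 → -e1, X_10=(4, 4)
t=10: X=(4, 4), d=2 → +e2, X_11=(4, 5)
t=11: X=(4, 5), d=2 → +e2, X_12=(4, 6)
t=12: X=(4, 6), d=1 → -e1, X_13=(3, 6)
t=13: X=(3, 6), d=3 → -e2, X_14=(3, 5)
t=14: X=(3, 5), d=1 → -e1, X_15=(2, 5)
t=15: X=(2, 5), d=1 → -e1, X_16=(1, 5)
t=16: X=(1, 5), d=3 → -e2, X_17=(1, 4)

5


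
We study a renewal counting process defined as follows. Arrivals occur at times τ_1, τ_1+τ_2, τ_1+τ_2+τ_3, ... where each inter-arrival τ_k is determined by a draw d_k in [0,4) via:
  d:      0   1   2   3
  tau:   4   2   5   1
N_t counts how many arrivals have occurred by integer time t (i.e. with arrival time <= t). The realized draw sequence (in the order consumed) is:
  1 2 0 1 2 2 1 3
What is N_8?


draw d_1=1: τ_1=2, arrival time A_1=2
draw d_2=2: τ_2=5, arrival time A_2=7
draw d_3=0: τ_3=4, arrival time A_3=11
draw d_4=1: τ_4=2, arrival time A_4=13
draw d_5=2: τ_5=5, arrival time A_5=18
draw d_6=2: τ_6=5, arrival time A_6=23
draw d_7=1: τ_7=2, arrival time A_7=25
draw d_8=3: τ_8=1, arrival time A_8=26
N_t over t=0..8: 0:0 1:0 2:1 3:1 4:1 5:1 6:1 7:2 8:2

2


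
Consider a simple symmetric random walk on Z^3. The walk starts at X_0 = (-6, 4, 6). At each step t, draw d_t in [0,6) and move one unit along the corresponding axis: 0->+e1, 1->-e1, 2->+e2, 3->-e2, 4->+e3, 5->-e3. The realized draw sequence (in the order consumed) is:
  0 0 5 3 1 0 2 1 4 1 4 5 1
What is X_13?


t=0: X=(-6, 4, 6), d=0 → +e1, X_1=(-5, 4, 6)
t=1: X=(-5, 4, 6), d=0 → +e1, X_2=(-4, 4, 6)
t=2: X=(-4, 4, 6), d=5 → -e3, X_3=(-4, 4, 5)
t=3: X=(-4, 4, 5), d=3 → -e2, X_4=(-4, 3, 5)
t=4: X=(-4, 3, 5), d=1 → -e1, X_5=(-5, 3, 5)
t=5: X=(-5, 3, 5), d=0 → +e1, X_6=(-4, 3, 5)
t=6: X=(-4, 3, 5), d=2 → +e2, X_7=(-4, 4, 5)
t=7: X=(-4, 4, 5), d=1 → -e1, X_8=(-5, 4, 5)
t=8: X=(-5, 4, 5), d=4 → +e3, X_9=(-5, 4, 6)
t=9: X=(-5, 4, 6), d=1 → -e1, X_10=(-6, 4, 6)
t=10: X=(-6, 4, 6), d=4 → +e3, X_11=(-6, 4, 7)
t=11: X=(-6, 4, 7), d=5 → -e3, X_12=(-6, 4, 6)
t=12: X=(-6, 4, 6), d=1 → -e1, X_13=(-7, 4, 6)

(-7, 4, 6)


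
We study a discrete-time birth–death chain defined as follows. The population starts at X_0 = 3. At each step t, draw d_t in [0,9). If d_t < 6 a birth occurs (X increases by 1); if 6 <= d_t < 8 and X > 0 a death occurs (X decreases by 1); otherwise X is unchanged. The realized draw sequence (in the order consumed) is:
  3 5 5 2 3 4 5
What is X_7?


10

t=0: X=3, d=3 → birth, X_1=4
t=1: X=4, d=5 → birth, X_2=5
t=2: X=5, d=5 → birth, X_3=6
t=3: X=6, d=2 → birth, X_4=7
t=4: X=7, d=3 → birth, X_5=8
t=5: X=8, d=4 → birth, X_6=9
t=6: X=9, d=5 → birth, X_7=10


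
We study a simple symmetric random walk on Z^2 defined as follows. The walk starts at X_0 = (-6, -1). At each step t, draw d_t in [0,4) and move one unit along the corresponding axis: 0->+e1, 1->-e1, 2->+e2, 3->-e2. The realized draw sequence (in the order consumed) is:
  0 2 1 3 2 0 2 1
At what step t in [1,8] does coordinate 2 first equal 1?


7

t=0: X=(-6, -1), d=0 → +e1, X_1=(-5, -1)
t=1: X=(-5, -1), d=2 → +e2, X_2=(-5, 0)
t=2: X=(-5, 0), d=1 → -e1, X_3=(-6, 0)
t=3: X=(-6, 0), d=3 → -e2, X_4=(-6, -1)
t=4: X=(-6, -1), d=2 → +e2, X_5=(-6, 0)
t=5: X=(-6, 0), d=0 → +e1, X_6=(-5, 0)
t=6: X=(-5, 0), d=2 → +e2, X_7=(-5, 1)
t=7: X=(-5, 1), d=1 → -e1, X_8=(-6, 1)


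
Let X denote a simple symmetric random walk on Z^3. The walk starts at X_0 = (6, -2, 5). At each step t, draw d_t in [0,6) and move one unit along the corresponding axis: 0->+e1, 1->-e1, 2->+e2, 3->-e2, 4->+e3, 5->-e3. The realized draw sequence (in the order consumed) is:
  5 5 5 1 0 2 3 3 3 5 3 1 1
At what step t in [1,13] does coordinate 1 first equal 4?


13

t=0: X=(6, -2, 5), d=5 → -e3, X_1=(6, -2, 4)
t=1: X=(6, -2, 4), d=5 → -e3, X_2=(6, -2, 3)
t=2: X=(6, -2, 3), d=5 → -e3, X_3=(6, -2, 2)
t=3: X=(6, -2, 2), d=1 → -e1, X_4=(5, -2, 2)
t=4: X=(5, -2, 2), d=0 → +e1, X_5=(6, -2, 2)
t=5: X=(6, -2, 2), d=2 → +e2, X_6=(6, -1, 2)
t=6: X=(6, -1, 2), d=3 → -e2, X_7=(6, -2, 2)
t=7: X=(6, -2, 2), d=3 → -e2, X_8=(6, -3, 2)
t=8: X=(6, -3, 2), d=3 → -e2, X_9=(6, -4, 2)
t=9: X=(6, -4, 2), d=5 → -e3, X_10=(6, -4, 1)
t=10: X=(6, -4, 1), d=3 → -e2, X_11=(6, -5, 1)
t=11: X=(6, -5, 1), d=1 → -e1, X_12=(5, -5, 1)
t=12: X=(5, -5, 1), d=1 → -e1, X_13=(4, -5, 1)


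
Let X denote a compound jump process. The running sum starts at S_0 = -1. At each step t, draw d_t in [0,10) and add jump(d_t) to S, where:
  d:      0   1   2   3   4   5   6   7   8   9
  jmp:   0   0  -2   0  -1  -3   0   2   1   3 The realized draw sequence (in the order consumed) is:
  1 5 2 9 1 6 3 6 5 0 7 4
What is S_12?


-5

t=0: S=-1, d=1, jump=0, S_1=-1
t=1: S=-1, d=5, jump=-3, S_2=-4
t=2: S=-4, d=2, jump=-2, S_3=-6
t=3: S=-6, d=9, jump=3, S_4=-3
t=4: S=-3, d=1, jump=0, S_5=-3
t=5: S=-3, d=6, jump=0, S_6=-3
t=6: S=-3, d=3, jump=0, S_7=-3
t=7: S=-3, d=6, jump=0, S_8=-3
t=8: S=-3, d=5, jump=-3, S_9=-6
t=9: S=-6, d=0, jump=0, S_10=-6
t=10: S=-6, d=7, jump=2, S_11=-4
t=11: S=-4, d=4, jump=-1, S_12=-5


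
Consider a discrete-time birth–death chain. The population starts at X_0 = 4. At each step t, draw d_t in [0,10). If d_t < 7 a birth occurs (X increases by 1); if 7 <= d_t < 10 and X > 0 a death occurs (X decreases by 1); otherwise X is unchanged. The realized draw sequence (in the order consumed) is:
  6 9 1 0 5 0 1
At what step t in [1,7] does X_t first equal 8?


t=0: X=4, d=6 → birth, X_1=5
t=1: X=5, d=9 → death, X_2=4
t=2: X=4, d=1 → birth, X_3=5
t=3: X=5, d=0 → birth, X_4=6
t=4: X=6, d=5 → birth, X_5=7
t=5: X=7, d=0 → birth, X_6=8
t=6: X=8, d=1 → birth, X_7=9

6


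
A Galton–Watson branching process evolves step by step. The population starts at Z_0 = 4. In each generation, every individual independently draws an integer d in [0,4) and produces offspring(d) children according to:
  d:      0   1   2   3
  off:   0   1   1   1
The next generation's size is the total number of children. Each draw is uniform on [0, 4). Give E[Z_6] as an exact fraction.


729/1024

Outcome values over d=0..3: [0, 1, 1, 1]
Σy = 3, Σy² = 3, M = 4
μ = 3/4 = 3/4,  σ² = 3/4 − (3/4)² = 3/16
E[Z_0] = 4
E[Z_1] = 3/4·E[Z_0] = 3
E[Z_2] = 3/4·E[Z_1] = 9/4
E[Z_3] = 3/4·E[Z_2] = 27/16
E[Z_4] = 3/4·E[Z_3] = 81/64
E[Z_5] = 3/4·E[Z_4] = 243/256
E[Z_6] = 3/4·E[Z_5] = 729/1024


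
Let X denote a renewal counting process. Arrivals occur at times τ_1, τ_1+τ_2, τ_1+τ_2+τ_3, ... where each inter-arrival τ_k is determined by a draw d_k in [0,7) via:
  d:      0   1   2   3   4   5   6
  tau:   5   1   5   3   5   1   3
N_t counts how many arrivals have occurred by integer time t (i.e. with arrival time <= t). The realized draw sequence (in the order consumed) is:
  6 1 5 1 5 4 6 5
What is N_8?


5

draw d_1=6: τ_1=3, arrival time A_1=3
draw d_2=1: τ_2=1, arrival time A_2=4
draw d_3=5: τ_3=1, arrival time A_3=5
draw d_4=1: τ_4=1, arrival time A_4=6
draw d_5=5: τ_5=1, arrival time A_5=7
draw d_6=4: τ_6=5, arrival time A_6=12
draw d_7=6: τ_7=3, arrival time A_7=15
draw d_8=5: τ_8=1, arrival time A_8=16
N_t over t=0..8: 0:0 1:0 2:0 3:1 4:2 5:3 6:4 7:5 8:5


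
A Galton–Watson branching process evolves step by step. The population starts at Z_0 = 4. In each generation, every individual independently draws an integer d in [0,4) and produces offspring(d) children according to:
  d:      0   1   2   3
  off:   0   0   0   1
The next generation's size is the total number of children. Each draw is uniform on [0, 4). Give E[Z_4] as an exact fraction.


1/64

Outcome values over d=0..3: [0, 0, 0, 1]
Σy = 1, Σy² = 1, M = 4
μ = 1/4 = 1/4,  σ² = 1/4 − (1/4)² = 3/16
E[Z_0] = 4
E[Z_1] = 1/4·E[Z_0] = 1
E[Z_2] = 1/4·E[Z_1] = 1/4
E[Z_3] = 1/4·E[Z_2] = 1/16
E[Z_4] = 1/4·E[Z_3] = 1/64


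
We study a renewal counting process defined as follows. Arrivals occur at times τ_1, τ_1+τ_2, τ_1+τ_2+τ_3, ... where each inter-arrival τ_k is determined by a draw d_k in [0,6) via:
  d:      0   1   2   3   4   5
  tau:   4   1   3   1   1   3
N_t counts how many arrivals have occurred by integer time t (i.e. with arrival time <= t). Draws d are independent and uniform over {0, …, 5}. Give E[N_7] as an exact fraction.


Inter-arrival values over d=0..5: [4, 1, 3, 1, 1, 3]
Each d has probability 1/6, so the pmf of τ is: f(1) = 1/2, f(3) = 1/3, f(4) = 1/6
Renewal equation for m(n) = E[N_n]: condition on τ_1 = k (if k <= n, one arrival plus a fresh copy on the remaining n−k steps): m(n) = F(n) + Σ_{k<=n} f(k)·m(n−k), where F(n) = P(τ <= n) and m(0) = 0
m(1) = F(1) = 1/2
m(2) = F(2) + f(1)·m(1) = 1/2 + 1/2·1/2 = 3/4
m(3) = F(3) + f(1)·m(2) = 5/6 + 1/2·3/4 = 29/24
m(4) = F(4) + f(1)·m(3) + f(3)·m(1) = 1 + 1/2·29/24 + 1/3·1/2 = 85/48
m(5) = F(5) + f(1)·m(4) + f(3)·m(2) + f(4)·m(1) = 1 + 1/2·85/48 + 1/3·3/4 + 1/6·1/2 = 71/32
m(6) = F(6) + f(1)·m(5) + f(3)·m(3) + f(4)·m(2) = 1 + 1/2·71/32 + 1/3·29/24 + 1/6·3/4 = 1519/576
m(7) = F(7) + f(1)·m(6) + f(3)·m(4) + f(4)·m(3) = 1 + 1/2·1519/576 + 1/3·85/48 + 1/6·29/24 = 3583/1152
E[N_7] = m(7) = 3583/1152

3583/1152


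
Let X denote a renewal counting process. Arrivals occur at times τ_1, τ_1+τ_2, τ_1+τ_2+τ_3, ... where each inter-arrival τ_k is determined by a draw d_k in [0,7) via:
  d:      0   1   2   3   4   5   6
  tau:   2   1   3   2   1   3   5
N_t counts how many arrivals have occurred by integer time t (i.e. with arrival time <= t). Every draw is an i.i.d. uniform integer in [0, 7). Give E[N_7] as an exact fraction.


Inter-arrival values over d=0..6: [2, 1, 3, 2, 1, 3, 5]
Each d has probability 1/7, so the pmf of τ is: f(1) = 2/7, f(2) = 2/7, f(3) = 2/7, f(5) = 1/7
Renewal equation for m(n) = E[N_n]: condition on τ_1 = k (if k <= n, one arrival plus a fresh copy on the remaining n−k steps): m(n) = F(n) + Σ_{k<=n} f(k)·m(n−k), where F(n) = P(τ <= n) and m(0) = 0
m(1) = F(1) = 2/7
m(2) = F(2) + f(1)·m(1) = 4/7 + 2/7·2/7 = 32/49
m(3) = F(3) + f(1)·m(2) + f(2)·m(1) = 6/7 + 2/7·32/49 + 2/7·2/7 = 386/343
m(4) = F(4) + f(1)·m(3) + f(2)·m(2) + f(3)·m(1) = 6/7 + 2/7·386/343 + 2/7·32/49 + 2/7·2/7 = 3474/2401
m(5) = F(5) + f(1)·m(4) + f(2)·m(3) + f(3)·m(2) = 1 + 2/7·3474/2401 + 2/7·386/343 + 2/7·32/49 = 32295/16807
m(6) = F(6) + f(1)·m(5) + f(2)·m(4) + f(3)·m(3) + f(5)·m(1) = 1 + 2/7·32295/16807 + 2/7·3474/2401 + 2/7·386/343 + 1/7·2/7 = 273505/117649
m(7) = F(7) + f(1)·m(6) + f(2)·m(5) + f(3)·m(4) + f(5)·m(2) = 1 + 2/7·273505/117649 + 2/7·32295/16807 + 2/7·3474/2401 + 1/7·32/49 = 2239967/823543
E[N_7] = m(7) = 2239967/823543

2239967/823543


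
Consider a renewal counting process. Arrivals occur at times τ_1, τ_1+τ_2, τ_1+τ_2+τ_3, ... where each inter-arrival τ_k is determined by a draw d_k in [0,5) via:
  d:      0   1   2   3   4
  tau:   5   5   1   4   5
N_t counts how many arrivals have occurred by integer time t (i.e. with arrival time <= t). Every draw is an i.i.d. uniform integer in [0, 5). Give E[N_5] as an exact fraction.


3531/3125

Inter-arrival values over d=0..4: [5, 5, 1, 4, 5]
Each d has probability 1/5, so the pmf of τ is: f(1) = 1/5, f(4) = 1/5, f(5) = 3/5
Renewal equation for m(n) = E[N_n]: condition on τ_1 = k (if k <= n, one arrival plus a fresh copy on the remaining n−k steps): m(n) = F(n) + Σ_{k<=n} f(k)·m(n−k), where F(n) = P(τ <= n) and m(0) = 0
m(1) = F(1) = 1/5
m(2) = F(2) + f(1)·m(1) = 1/5 + 1/5·1/5 = 6/25
m(3) = F(3) + f(1)·m(2) = 1/5 + 1/5·6/25 = 31/125
m(4) = F(4) + f(1)·m(3) = 2/5 + 1/5·31/125 = 281/625
m(5) = F(5) + f(1)·m(4) + f(4)·m(1) = 1 + 1/5·281/625 + 1/5·1/5 = 3531/3125
E[N_5] = m(5) = 3531/3125
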